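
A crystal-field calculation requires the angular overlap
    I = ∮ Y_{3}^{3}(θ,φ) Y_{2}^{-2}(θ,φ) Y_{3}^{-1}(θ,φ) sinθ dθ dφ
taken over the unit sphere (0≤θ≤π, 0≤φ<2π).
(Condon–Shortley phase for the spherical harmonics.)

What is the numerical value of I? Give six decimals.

m-sum 0 ✓  L=8 even ✓  1≤3≤5 ✓
Π(2lᵢ+1) = 7×5×7 = 245
triangle coeff Δ(3,2,3) = 1/3780
Σ_t [0,2]: t=0:+1/24 t=1:−1/4 t=2:+1/24 = -1/6
(3j)²=4/105 [(3 2 3; 0 0 0)], sign=+1
Σ_t [0,0]: t=0:+1/96 = 1/96
(3j)²=1/42 [(3 2 3; 3 -2 -1)], sign=+1
⇒ 4πI² = 2/9
I = (+1)√(2/9/(4π)) = 0.13298076

0.132981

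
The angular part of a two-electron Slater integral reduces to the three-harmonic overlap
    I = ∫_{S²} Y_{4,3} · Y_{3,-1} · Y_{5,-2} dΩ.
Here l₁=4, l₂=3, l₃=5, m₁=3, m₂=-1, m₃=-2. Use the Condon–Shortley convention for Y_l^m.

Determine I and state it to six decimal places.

-0.171363

Rules hold: Σm=0, L=12 even, 1≤5≤7.
N = 9·7·11 = 693
Δ = 2!·6!·4!/13! = 1/180180
Racah Σ t=0..2: t=0:+1/576 t=1:−1/144 t=2:+1/576 = -1/288
⇒ 3j(4 3 5; 0 0 0)² = 20/1001, sgn +1
Racah Σ t=0..1: t=0:+1/960 t=1:−1/4320 = 7/8640
⇒ 3j(4 3 5; 3 -1 -2)² = 343/12870, sgn -1
4πI² = N·(3j₀)²·(3jₘ)² = 686/1859
I = -1·√(0.369016/4π) = -0.17136315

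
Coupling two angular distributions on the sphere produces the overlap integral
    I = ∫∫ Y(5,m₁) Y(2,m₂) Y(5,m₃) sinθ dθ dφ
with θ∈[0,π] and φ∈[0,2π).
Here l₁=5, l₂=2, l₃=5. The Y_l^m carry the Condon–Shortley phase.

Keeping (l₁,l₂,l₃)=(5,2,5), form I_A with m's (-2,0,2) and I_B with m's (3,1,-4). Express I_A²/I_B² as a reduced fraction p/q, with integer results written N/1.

12/49

l's match ⇒ only the (l;m) 3-j factors differ between A and B.
A: triangle coeff Δ(5,2,5) = 1/38610; Σ_t [0,2]: t=0:+1/20160 t=1:−1/1440 t=2:+1/2880 = -1/3360; (3j)²=6/715 [(5 2 5; -2 0 2)], sign=+1
B: triangle coeff Δ(5,2,5) = 1/38610; Σ_t [1,2]: t=1:−1/10080 t=2:+1/80640 = -1/11520; (3j)²=49/1430 [(5 2 5; 3 1 -4)], sign=+1
I_A²/I_B² = (6/715)/(49/1430) = 12/49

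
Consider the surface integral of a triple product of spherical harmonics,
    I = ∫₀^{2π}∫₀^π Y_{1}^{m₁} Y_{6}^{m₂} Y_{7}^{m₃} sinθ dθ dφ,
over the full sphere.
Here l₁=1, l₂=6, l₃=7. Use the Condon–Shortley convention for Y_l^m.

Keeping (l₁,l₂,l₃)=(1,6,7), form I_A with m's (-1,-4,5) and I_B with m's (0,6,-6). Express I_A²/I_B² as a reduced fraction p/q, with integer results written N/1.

66/13

l's match ⇒ only the (l;m) 3-j factors differ between A and B.
A: triangle coeff Δ(1,6,7) = 1/1365; Σ_t [0,0]: t=0:+1/14515200 = 1/14515200; (3j)²=22/455 [(1 6 7; -1 -4 5)], sign=+1
B: triangle coeff Δ(1,6,7) = 1/1365; Σ_t [0,0]: t=0:+1/479001600 = 1/479001600; (3j)²=1/105 [(1 6 7; 0 6 -6)], sign=-1
I_A²/I_B² = (22/455)/(1/105) = 66/13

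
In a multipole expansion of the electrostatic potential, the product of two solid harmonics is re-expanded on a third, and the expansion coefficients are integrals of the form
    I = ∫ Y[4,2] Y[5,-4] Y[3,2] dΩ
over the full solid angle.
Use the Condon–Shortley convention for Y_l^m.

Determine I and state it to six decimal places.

0.143343

m-sum 0 ✓  L=12 even ✓  1≤3≤9 ✓
Π(2lᵢ+1) = 9×11×7 = 693
triangle coeff Δ(4,5,3) = 1/180180
Σ_t [2,4]: t=2:+1/576 t=3:−1/144 t=4:+1/576 = -1/288
(3j)²=20/1001 [(4 5 3; 0 0 0)], sign=+1
Σ_t [0,1]: t=0:+1/8640 t=1:−1/2880 = -1/4320
(3j)²=8/429 [(4 5 3; 2 -4 2)], sign=+1
⇒ 4πI² = 480/1859
I = (+1)√(480/1859/(4π)) = 0.14334284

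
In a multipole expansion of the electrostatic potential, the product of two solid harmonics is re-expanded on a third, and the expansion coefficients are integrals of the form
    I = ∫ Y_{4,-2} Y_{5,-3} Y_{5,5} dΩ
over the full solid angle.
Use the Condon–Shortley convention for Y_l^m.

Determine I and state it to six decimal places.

Checks pass: Σm=0; 14 even; l₃=5∈[1,9].
(2·4+1)(2·5+1)(2·5+1) = 1089
Δ: 4! 4! 6! / 15! → 1/3153150
sum: t=0:+1/69120 t=1:−1/1728 t=2:+1/576 t=3:−1/1728 t=4:+1/69120 = 7/11520
3j²(4 5 5; 0 0 0) = Δ·Π!·Σ² = 2/143  (sign -1)
sum: t=2:+1/69120 = 1/69120
3j²(4 5 5; -2 -3 5) = Δ·Π!·Σ² = 4/143  (sign +1)
combine: 4πI² = 1089·2/143·4/143 = 72/169
take √, sign -1: I = -0.18412721

-0.184127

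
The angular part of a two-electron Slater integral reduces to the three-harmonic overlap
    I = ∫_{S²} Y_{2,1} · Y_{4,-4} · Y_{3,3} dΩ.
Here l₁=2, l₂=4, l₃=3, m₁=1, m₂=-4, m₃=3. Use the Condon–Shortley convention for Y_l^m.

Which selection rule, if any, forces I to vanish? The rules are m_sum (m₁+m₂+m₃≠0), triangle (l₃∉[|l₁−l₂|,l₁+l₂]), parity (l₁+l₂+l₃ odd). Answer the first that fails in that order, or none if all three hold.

parity

m₁+m₂+m₃ = 1 − 4 + 3 = 0  ✓
triangle: |2−4|=2 ≤ l₃=3 ≤ 2+4=6  ✓
parity: l₁+l₂+l₃ = 9 is odd  ✗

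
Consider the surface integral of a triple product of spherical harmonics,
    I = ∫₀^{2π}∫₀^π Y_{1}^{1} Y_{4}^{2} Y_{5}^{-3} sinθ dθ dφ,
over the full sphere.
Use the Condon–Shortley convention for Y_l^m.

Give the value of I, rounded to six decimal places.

-0.259847

Rules hold: Σm=0, L=10 even, 3≤5≤5.
N = 3·9·11 = 297
Δ = 0!·2!·8!/11! = 1/495
Racah Σ t=0..0: t=0:+1/576 = 1/576
⇒ 3j(1 4 5; 0 0 0)² = 5/99, sgn -1
Racah Σ t=0..0: t=0:+1/2880 = 1/2880
⇒ 3j(1 4 5; 1 2 -3)² = 28/495, sgn +1
4πI² = N·(3j₀)²·(3jₘ)² = 28/33
I = -1·√(0.848485/4π) = -0.25984664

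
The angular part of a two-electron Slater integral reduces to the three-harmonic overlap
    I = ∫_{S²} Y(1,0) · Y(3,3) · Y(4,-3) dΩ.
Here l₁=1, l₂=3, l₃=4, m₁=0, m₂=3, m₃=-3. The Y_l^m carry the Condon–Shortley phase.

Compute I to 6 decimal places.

m-sum 0 ✓  L=8 even ✓  2≤4≤4 ✓
Π(2lᵢ+1) = 3×7×9 = 189
triangle coeff Δ(1,3,4) = 1/252
Σ_t [0,0]: t=0:+1/36 = 1/36
(3j)²=4/63 [(1 3 4; 0 0 0)], sign=+1
Σ_t [0,0]: t=0:+1/720 = 1/720
(3j)²=1/36 [(1 3 4; 0 3 -3)], sign=-1
⇒ 4πI² = 1/3
I = (-1)√(1/3/(4π)) = -0.16286750

-0.162868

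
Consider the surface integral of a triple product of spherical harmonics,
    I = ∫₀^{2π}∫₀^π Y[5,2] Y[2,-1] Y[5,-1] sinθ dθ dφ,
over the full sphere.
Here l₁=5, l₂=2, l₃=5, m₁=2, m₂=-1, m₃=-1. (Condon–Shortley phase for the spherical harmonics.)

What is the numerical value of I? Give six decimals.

0.104819

Checks pass: Σm=0; 12 even; l₃=5∈[3,7].
(2·5+1)(2·2+1)(2·5+1) = 605
Δ: 2! 8! 2! / 13! → 1/38610
sum: t=0:+1/2880 t=1:−1/576 t=2:+1/2880 = -1/960
3j²(5 2 5; 0 0 0) = Δ·Π!·Σ² = 10/429  (sign +1)
sum: t=0:+1/1440 t=1:−1/2880 = 1/2880
3j²(5 2 5; 2 -1 -1) = Δ·Π!·Σ² = 7/715  (sign +1)
combine: 4πI² = 605·10/429·7/715 = 70/507
take √, sign +1: I = 0.10481902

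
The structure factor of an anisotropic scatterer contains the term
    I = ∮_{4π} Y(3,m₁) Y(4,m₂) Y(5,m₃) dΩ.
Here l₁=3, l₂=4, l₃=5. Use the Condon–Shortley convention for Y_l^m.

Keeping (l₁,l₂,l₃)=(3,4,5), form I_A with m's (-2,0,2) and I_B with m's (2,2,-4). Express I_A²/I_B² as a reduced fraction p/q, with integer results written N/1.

5/24

l's match ⇒ only the (l;m) 3-j factors differ between A and B.
A: triangle coeff Δ(3,4,5) = 1/180180; Σ_t [1,2]: t=1:−1/864 t=2:+1/576 = 1/1728; (3j)²=5/1287 [(3 4 5; -2 0 2)], sign=-1
B: triangle coeff Δ(3,4,5) = 1/180180; Σ_t [0,1]: t=0:+1/8640 t=1:−1/2880 = -1/4320; (3j)²=8/429 [(3 4 5; 2 2 -4)], sign=+1
I_A²/I_B² = (5/1287)/(8/429) = 5/24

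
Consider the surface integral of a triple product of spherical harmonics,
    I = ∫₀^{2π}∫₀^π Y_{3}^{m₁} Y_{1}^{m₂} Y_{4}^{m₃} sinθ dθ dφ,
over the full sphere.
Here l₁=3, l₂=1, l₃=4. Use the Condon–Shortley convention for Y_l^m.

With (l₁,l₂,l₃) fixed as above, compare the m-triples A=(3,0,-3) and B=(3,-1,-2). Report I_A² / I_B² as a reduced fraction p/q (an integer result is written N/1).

Shared (l₁,l₂,l₃)=(3,1,4): N and (l;000)² cancel in I_A²/I_B².
A: Δ = 0!·6!·2!/9! = 1/252; Racah Σ t=0..0: t=0:+1/720 = 1/720; ⇒ 3j(3 1 4; 3 0 -3)² = 1/36, sgn -1
B: Δ = 0!·6!·2!/9! = 1/252; Racah Σ t=0..0: t=0:+1/1440 = 1/1440; ⇒ 3j(3 1 4; 3 -1 -2)² = 1/252, sgn +1
I_A²/I_B² = (1/36)/(1/252) = 7/1

7/1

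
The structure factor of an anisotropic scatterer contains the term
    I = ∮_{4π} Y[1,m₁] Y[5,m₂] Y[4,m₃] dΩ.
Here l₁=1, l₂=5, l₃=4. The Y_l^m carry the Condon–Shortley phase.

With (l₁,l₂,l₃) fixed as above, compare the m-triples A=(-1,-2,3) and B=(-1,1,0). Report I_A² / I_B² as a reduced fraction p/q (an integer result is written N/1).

1/5

l's match ⇒ only the (l;m) 3-j factors differ between A and B.
A: triangle coeff Δ(1,5,4) = 1/495; Σ_t [2,2]: t=2:+1/10080 = 1/10080; (3j)²=1/165 [(1 5 4; -1 -2 3)], sign=-1
B: triangle coeff Δ(1,5,4) = 1/495; Σ_t [2,2]: t=2:+1/1152 = 1/1152; (3j)²=1/33 [(1 5 4; -1 1 0)], sign=+1
I_A²/I_B² = (1/165)/(1/33) = 1/5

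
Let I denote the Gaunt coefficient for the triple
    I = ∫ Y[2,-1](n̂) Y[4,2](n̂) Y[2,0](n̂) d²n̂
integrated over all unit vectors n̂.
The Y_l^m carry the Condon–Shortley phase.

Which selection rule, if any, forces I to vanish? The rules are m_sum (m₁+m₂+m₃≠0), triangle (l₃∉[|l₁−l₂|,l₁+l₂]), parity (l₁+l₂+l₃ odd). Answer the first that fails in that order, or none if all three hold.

Σmᵢ = 1  ✗
l₃∈[|l₁−l₂|,l₁+l₂]=[2,6], have l₃=2
Σlᵢ = 8 ⇒ even

m_sum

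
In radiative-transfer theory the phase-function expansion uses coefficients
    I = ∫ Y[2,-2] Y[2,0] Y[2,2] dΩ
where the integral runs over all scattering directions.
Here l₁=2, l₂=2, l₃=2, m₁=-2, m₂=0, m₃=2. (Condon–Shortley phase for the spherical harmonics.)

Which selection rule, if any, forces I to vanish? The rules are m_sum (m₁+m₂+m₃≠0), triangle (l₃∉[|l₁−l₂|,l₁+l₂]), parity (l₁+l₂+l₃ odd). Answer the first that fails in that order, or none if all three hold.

none

m₁+m₂+m₃ = -2 + 0 + 2 = 0  ✓
triangle: |2−2|=0 ≤ l₃=2 ≤ 2+2=4  ✓
parity: l₁+l₂+l₃ = 6 is even  ✓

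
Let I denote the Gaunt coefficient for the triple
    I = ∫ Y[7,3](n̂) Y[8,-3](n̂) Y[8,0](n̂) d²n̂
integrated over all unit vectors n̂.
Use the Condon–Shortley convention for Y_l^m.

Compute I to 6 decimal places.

L=23 odd ⇒ parity kills the (l;000) factor ⇒ I = 0

0.000000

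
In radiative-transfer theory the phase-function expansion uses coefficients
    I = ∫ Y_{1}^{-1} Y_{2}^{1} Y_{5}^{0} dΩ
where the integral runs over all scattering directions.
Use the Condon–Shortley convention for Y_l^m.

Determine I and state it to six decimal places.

l₃=5 ∉ [1,3] — triangle fails ⇒ I = 0

0.000000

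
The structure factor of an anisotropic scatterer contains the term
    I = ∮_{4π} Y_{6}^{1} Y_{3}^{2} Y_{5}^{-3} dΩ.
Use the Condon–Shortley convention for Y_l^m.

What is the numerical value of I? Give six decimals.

Checks pass: Σm=0; 14 even; l₃=5∈[3,9].
(2·6+1)(2·3+1)(2·5+1) = 1001
Δ: 4! 8! 2! / 15! → 1/675675
sum: t=1:−1/8640 t=2:+1/2304 t=3:−1/8640 = 7/34560
3j²(6 3 5; 0 0 0) = Δ·Π!·Σ² = 7/429  (sign -1)
sum: t=3:−1/17280 t=4:+1/120960 = -1/20160
3j²(6 3 5; 1 2 -3) = Δ·Π!·Σ² = 64/3003  (sign -1)
combine: 4πI² = 1001·7/429·64/3003 = 448/1287
take √, sign +1: I = 0.16643505

0.166435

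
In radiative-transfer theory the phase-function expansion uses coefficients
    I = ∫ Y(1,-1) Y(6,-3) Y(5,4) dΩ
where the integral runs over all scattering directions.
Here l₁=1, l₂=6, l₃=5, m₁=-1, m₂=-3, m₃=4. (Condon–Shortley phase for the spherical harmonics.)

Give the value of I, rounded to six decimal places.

-0.070770

m-sum 0 ✓  L=12 even ✓  5≤5≤7 ✓
Π(2lᵢ+1) = 3×13×11 = 429
triangle coeff Δ(1,6,5) = 1/858
Σ_t [1,1]: t=1:−1/14400 = -1/14400
(3j)²=6/143 [(1 6 5; 0 0 0)], sign=+1
Σ_t [2,2]: t=2:+1/725760 = 1/725760
(3j)²=1/286 [(1 6 5; -1 -3 4)], sign=-1
⇒ 4πI² = 9/143
I = (-1)√(9/143/(4π)) = -0.07076985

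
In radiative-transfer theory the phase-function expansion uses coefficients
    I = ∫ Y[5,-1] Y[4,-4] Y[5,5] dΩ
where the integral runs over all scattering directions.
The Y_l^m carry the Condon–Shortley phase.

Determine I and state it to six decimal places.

m-sum 0 ✓  L=14 even ✓  1≤5≤9 ✓
Π(2lᵢ+1) = 11×9×11 = 1089
triangle coeff Δ(5,4,5) = 1/3153150
Σ_t [0,4]: t=0:+1/69120 t=1:−1/1728 t=2:+1/576 t=3:−1/1728 t=4:+1/69120 = 7/11520
(3j)²=2/143 [(5 4 5; 0 0 0)], sign=-1
Σ_t [0,0]: t=0:+1/414720 = 1/414720
(3j)²=2/429 [(5 4 5; -1 -4 5)], sign=+1
⇒ 4πI² = 12/169
I = (-1)√(12/169/(4π)) = -0.07516962

-0.075170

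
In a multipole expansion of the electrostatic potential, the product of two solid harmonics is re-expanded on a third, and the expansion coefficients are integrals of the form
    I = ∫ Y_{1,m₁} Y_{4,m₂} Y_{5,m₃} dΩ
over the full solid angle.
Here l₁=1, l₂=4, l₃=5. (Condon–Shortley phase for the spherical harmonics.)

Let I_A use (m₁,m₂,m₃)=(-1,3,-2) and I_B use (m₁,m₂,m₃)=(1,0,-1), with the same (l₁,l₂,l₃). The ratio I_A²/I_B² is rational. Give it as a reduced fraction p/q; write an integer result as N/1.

Shared (l₁,l₂,l₃)=(1,4,5): N and (l;000)² cancel in I_A²/I_B².
A: Δ = 0!·2!·8!/11! = 1/495; Racah Σ t=0..0: t=0:+1/10080 = 1/10080; ⇒ 3j(1 4 5; -1 3 -2)² = 1/165, sgn -1
B: Δ = 0!·2!·8!/11! = 1/495; Racah Σ t=0..0: t=0:+1/1152 = 1/1152; ⇒ 3j(1 4 5; 1 0 -1)² = 1/33, sgn +1
I_A²/I_B² = (1/165)/(1/33) = 1/5

1/5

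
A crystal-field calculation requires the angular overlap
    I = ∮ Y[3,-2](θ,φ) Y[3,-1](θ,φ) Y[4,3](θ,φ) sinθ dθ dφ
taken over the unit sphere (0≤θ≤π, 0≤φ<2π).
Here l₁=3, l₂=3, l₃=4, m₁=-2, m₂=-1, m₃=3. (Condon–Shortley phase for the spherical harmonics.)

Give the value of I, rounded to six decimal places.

-0.095955

Rules hold: Σm=0, L=10 even, 0≤4≤6.
N = 7·7·9 = 441
Δ = 2!·4!·4!/11! = 1/34650
Racah Σ t=0..2: t=0:+1/72 t=1:−1/16 t=2:+1/72 = -5/144
⇒ 3j(3 3 4; 0 0 0)² = 2/77, sgn -1
Racah Σ t=1..2: t=1:−1/144 t=2:+1/288 = -1/288
⇒ 3j(3 3 4; -2 -1 3)² = 1/99, sgn +1
4πI² = N·(3j₀)²·(3jₘ)² = 14/121
I = -1·√(0.115702/4π) = -0.09595473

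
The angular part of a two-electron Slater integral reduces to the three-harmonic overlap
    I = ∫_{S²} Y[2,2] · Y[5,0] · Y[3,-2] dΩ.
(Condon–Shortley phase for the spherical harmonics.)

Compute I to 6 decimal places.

0.053579

m-sum 0 ✓  L=10 even ✓  3≤3≤7 ✓
Π(2lᵢ+1) = 5×11×7 = 385
triangle coeff Δ(2,5,3) = 1/2310
Σ_t [2,2]: t=2:+1/144 = 1/144
(3j)²=10/231 [(2 5 3; 0 0 0)], sign=-1
Σ_t [0,0]: t=0:+1/2880 = 1/2880
(3j)²=1/462 [(2 5 3; 2 0 -2)], sign=-1
⇒ 4πI² = 25/693
I = (+1)√(25/693/(4π)) = 0.05357948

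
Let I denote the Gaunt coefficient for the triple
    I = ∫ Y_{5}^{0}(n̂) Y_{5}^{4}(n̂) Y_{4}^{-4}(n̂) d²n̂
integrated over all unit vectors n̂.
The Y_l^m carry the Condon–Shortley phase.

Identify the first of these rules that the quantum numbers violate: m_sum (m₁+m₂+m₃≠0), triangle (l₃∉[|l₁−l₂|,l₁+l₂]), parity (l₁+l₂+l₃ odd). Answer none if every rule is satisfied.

none

Σmᵢ = 0  ✓
l₃∈[|l₁−l₂|,l₁+l₂]=[0,10], have l₃=4  ✓
Σlᵢ = 14 ⇒ even  ✓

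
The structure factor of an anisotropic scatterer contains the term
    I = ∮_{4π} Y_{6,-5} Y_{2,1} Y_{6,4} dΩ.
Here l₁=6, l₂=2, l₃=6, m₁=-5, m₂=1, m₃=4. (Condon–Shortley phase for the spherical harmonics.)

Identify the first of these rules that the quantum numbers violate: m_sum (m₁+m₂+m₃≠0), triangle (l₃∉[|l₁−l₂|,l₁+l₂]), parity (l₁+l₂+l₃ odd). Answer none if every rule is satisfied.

none

azimuthal sum: -5 + 1 + 4 = 0  ✓
4 ≤ 6 ≤ 8 (triangle on l)  ✓
L = 6 + 2 + 6 = 14 (even)  ✓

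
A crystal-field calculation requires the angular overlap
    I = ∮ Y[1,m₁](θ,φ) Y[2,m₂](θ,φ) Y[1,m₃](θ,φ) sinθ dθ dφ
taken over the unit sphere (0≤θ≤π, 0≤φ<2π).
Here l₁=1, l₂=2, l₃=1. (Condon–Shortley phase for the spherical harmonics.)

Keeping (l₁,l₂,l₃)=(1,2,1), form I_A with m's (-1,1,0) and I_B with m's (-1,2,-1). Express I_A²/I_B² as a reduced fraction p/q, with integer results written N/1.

1/2

l's match ⇒ only the (l;m) 3-j factors differ between A and B.
A: triangle coeff Δ(1,2,1) = 1/30; Σ_t [2,2]: t=2:+1/2 = 1/2; (3j)²=1/10 [(1 2 1; -1 1 0)], sign=-1
B: triangle coeff Δ(1,2,1) = 1/30; Σ_t [2,2]: t=2:+1/4 = 1/4; (3j)²=1/5 [(1 2 1; -1 2 -1)], sign=+1
I_A²/I_B² = (1/10)/(1/5) = 1/2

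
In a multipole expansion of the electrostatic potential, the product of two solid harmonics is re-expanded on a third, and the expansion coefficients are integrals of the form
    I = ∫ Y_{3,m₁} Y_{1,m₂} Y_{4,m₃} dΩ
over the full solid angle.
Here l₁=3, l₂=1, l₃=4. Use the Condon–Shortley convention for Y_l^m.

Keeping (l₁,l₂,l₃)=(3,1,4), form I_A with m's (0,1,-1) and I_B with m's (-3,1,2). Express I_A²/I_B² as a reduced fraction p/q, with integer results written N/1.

Shared (l₁,l₂,l₃)=(3,1,4): N and (l;000)² cancel in I_A²/I_B².
A: Δ = 0!·6!·2!/9! = 1/252; Racah Σ t=0..0: t=0:+1/72 = 1/72; ⇒ 3j(3 1 4; 0 1 -1)² = 5/126, sgn -1
B: Δ = 0!·6!·2!/9! = 1/252; Racah Σ t=0..0: t=0:+1/1440 = 1/1440; ⇒ 3j(3 1 4; -3 1 2)² = 1/252, sgn +1
I_A²/I_B² = (5/126)/(1/252) = 10/1

10/1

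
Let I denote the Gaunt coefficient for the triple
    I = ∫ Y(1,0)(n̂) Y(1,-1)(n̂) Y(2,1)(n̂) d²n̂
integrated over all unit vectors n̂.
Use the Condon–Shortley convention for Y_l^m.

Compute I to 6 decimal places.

m-sum 0 ✓  L=4 even ✓  0≤2≤2 ✓
Π(2lᵢ+1) = 3×3×5 = 45
triangle coeff Δ(1,1,2) = 1/30
Σ_t [0,0]: t=0:+1/1 = 1/1
(3j)²=2/15 [(1 1 2; 0 0 0)], sign=+1
Σ_t [0,0]: t=0:+1/2 = 1/2
(3j)²=1/10 [(1 1 2; 0 -1 1)], sign=-1
⇒ 4πI² = 3/5
I = (-1)√(3/5/(4π)) = -0.21850969

-0.218510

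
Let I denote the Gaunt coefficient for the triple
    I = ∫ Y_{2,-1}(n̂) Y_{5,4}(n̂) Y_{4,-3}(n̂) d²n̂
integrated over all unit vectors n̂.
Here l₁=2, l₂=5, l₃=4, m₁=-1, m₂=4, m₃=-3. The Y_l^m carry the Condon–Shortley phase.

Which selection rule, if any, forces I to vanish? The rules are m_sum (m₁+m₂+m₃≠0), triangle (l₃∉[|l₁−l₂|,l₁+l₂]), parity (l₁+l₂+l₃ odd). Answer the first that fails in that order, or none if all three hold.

parity

azimuthal sum: -1 + 4 − 3 = 0  ✓
3 ≤ 4 ≤ 7 (triangle on l)  ✓
L = 2 + 5 + 4 = 11 (odd)  ✗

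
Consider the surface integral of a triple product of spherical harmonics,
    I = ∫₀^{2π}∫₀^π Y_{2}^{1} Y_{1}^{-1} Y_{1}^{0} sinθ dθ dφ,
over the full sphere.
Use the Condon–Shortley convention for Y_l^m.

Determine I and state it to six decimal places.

-0.218510

Checks pass: Σm=0; 4 even; l₃=1∈[1,3].
(2·2+1)(2·1+1)(2·1+1) = 45
Δ: 2! 2! 0! / 5! → 1/30
sum: t=1:−1/1 = -1/1
3j²(2 1 1; 0 0 0) = Δ·Π!·Σ² = 2/15  (sign +1)
sum: t=0:+1/2 = 1/2
3j²(2 1 1; 1 -1 0) = Δ·Π!·Σ² = 1/10  (sign -1)
combine: 4πI² = 45·2/15·1/10 = 3/5
take √, sign -1: I = -0.21850969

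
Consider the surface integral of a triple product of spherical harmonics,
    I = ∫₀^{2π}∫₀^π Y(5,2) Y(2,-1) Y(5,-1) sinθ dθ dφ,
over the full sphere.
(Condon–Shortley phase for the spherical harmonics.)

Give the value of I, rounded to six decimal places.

Checks pass: Σm=0; 12 even; l₃=5∈[3,7].
(2·5+1)(2·2+1)(2·5+1) = 605
Δ: 2! 8! 2! / 13! → 1/38610
sum: t=0:+1/2880 t=1:−1/576 t=2:+1/2880 = -1/960
3j²(5 2 5; 0 0 0) = Δ·Π!·Σ² = 10/429  (sign +1)
sum: t=0:+1/1440 t=1:−1/2880 = 1/2880
3j²(5 2 5; 2 -1 -1) = Δ·Π!·Σ² = 7/715  (sign +1)
combine: 4πI² = 605·10/429·7/715 = 70/507
take √, sign +1: I = 0.10481902

0.104819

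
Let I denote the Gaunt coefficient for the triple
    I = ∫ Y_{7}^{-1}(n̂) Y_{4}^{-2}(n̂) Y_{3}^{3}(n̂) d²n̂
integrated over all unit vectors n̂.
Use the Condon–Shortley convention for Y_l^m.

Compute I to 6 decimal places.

Checks pass: Σm=0; 14 even; l₃=3∈[3,11].
(2·7+1)(2·4+1)(2·3+1) = 945
Δ: 8! 6! 0! / 15! → 1/45045
sum: t=4:+1/20736 = 1/20736
3j²(7 4 3; 0 0 0) = Δ·Π!·Σ² = 35/1287  (sign -1)
sum: t=2:+1/1036800 = 1/1036800
3j²(7 4 3; -1 -2 3) = Δ·Π!·Σ² = 4/6435  (sign +1)
combine: 4πI² = 945·35/1287·4/6435 = 980/61347
take √, sign -1: I = -0.03565426

-0.035654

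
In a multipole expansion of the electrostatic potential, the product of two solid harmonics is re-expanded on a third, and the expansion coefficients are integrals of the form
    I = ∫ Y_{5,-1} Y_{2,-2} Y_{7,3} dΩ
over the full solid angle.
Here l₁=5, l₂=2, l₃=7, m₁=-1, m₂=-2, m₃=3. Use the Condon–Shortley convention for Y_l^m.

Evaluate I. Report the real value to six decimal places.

Rules hold: Σm=0, L=14 even, 3≤7≤7.
N = 11·5·15 = 825
Δ = 0!·10!·4!/15! = 1/15015
Racah Σ t=0..0: t=0:+1/57600 = 1/57600
⇒ 3j(5 2 7; 0 0 0)² = 21/715, sgn -1
Racah Σ t=0..0: t=0:+1/414720 = 1/414720
⇒ 3j(5 2 7; -1 -2 3)² = 2/143, sgn +1
4πI² = N·(3j₀)²·(3jₘ)² = 630/1859
I = -1·√(0.338892/4π) = -0.16421985

-0.164220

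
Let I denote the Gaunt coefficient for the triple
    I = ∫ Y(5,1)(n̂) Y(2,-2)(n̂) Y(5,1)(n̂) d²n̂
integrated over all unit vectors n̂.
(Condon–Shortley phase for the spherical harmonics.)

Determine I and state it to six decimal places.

0.198089

m-sum 0 ✓  L=12 even ✓  3≤5≤7 ✓
Π(2lᵢ+1) = 11×5×11 = 605
triangle coeff Δ(5,2,5) = 1/38610
Σ_t [0,2]: t=0:+1/2880 t=1:−1/576 t=2:+1/2880 = -1/960
(3j)²=10/429 [(5 2 5; 0 0 0)], sign=+1
Σ_t [0,0]: t=0:+1/2304 = 1/2304
(3j)²=5/143 [(5 2 5; 1 -2 1)], sign=+1
⇒ 4πI² = 250/507
I = (+1)√(250/507/(4π)) = 0.19808933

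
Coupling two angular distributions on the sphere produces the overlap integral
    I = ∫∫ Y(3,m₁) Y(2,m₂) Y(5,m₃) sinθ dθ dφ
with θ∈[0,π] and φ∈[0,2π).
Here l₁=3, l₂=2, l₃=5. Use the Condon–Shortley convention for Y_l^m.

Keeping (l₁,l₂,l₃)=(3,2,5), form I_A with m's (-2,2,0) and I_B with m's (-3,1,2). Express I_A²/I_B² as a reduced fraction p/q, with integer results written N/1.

5/7

Shared (l₁,l₂,l₃)=(3,2,5): N and (l;000)² cancel in I_A²/I_B².
A: Δ = 0!·6!·4!/11! = 1/2310; Racah Σ t=0..0: t=0:+1/2880 = 1/2880; ⇒ 3j(3 2 5; -2 2 0)² = 1/462, sgn -1
B: Δ = 0!·6!·4!/11! = 1/2310; Racah Σ t=0..0: t=0:+1/4320 = 1/4320; ⇒ 3j(3 2 5; -3 1 2)² = 1/330, sgn -1
I_A²/I_B² = (1/462)/(1/330) = 5/7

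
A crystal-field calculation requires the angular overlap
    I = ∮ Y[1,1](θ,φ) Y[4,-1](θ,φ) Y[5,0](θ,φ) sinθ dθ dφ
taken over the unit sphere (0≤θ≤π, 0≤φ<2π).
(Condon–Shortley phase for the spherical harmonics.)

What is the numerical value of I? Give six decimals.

m-sum 0 ✓  L=10 even ✓  3≤5≤5 ✓
Π(2lᵢ+1) = 3×9×11 = 297
triangle coeff Δ(1,4,5) = 1/495
Σ_t [0,0]: t=0:+1/576 = 1/576
(3j)²=5/99 [(1 4 5; 0 0 0)], sign=-1
Σ_t [0,0]: t=0:+1/1440 = 1/1440
(3j)²=2/99 [(1 4 5; 1 -1 0)], sign=-1
⇒ 4πI² = 10/33
I = (+1)√(10/33/(4π)) = 0.15528807

0.155288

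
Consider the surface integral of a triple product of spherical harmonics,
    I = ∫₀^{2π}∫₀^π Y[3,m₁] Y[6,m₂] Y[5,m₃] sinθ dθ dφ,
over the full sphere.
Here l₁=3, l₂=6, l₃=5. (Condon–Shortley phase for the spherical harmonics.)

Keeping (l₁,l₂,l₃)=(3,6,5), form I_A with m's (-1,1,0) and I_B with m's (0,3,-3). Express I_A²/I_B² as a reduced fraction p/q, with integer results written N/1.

14/3

l's match ⇒ only the (l;m) 3-j factors differ between A and B.
A: triangle coeff Δ(3,6,5) = 1/675675; Σ_t [2,4]: t=2:+1/5760 t=3:−1/3456 t=4:+1/34560 = -1/11520; (3j)²=2/429 [(3 6 5; -1 1 0)], sign=+1
B: triangle coeff Δ(3,6,5) = 1/675675; Σ_t [1,3]: t=1:−1/483840 t=2:+1/20160 t=3:−1/17280 = -1/96768; (3j)²=1/1001 [(3 6 5; 0 3 -3)], sign=-1
I_A²/I_B² = (2/429)/(1/1001) = 14/3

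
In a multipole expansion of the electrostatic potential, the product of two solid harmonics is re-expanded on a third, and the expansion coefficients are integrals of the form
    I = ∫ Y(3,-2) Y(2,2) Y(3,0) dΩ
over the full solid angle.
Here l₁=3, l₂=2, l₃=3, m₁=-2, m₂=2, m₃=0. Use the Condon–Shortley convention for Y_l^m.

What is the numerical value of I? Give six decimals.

-0.188063

m-sum 0 ✓  L=8 even ✓  1≤3≤5 ✓
Π(2lᵢ+1) = 7×5×7 = 245
triangle coeff Δ(3,2,3) = 1/3780
Σ_t [0,2]: t=0:+1/24 t=1:−1/4 t=2:+1/24 = -1/6
(3j)²=4/105 [(3 2 3; 0 0 0)], sign=+1
Σ_t [2,2]: t=2:+1/24 = 1/24
(3j)²=1/21 [(3 2 3; -2 2 0)], sign=-1
⇒ 4πI² = 4/9
I = (-1)√(4/9/(4π)) = -0.18806319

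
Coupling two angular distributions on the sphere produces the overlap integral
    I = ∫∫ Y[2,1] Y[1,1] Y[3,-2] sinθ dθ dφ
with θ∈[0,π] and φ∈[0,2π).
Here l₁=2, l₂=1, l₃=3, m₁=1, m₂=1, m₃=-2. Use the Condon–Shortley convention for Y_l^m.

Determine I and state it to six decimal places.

0.261169

Checks pass: Σm=0; 6 even; l₃=3∈[1,3].
(2·2+1)(2·1+1)(2·3+1) = 105
Δ: 0! 4! 2! / 7! → 1/105
sum: t=0:+1/4 = 1/4
3j²(2 1 3; 0 0 0) = Δ·Π!·Σ² = 3/35  (sign -1)
sum: t=0:+1/12 = 1/12
3j²(2 1 3; 1 1 -2) = Δ·Π!·Σ² = 2/21  (sign -1)
combine: 4πI² = 105·3/35·2/21 = 6/7
take √, sign +1: I = 0.26116903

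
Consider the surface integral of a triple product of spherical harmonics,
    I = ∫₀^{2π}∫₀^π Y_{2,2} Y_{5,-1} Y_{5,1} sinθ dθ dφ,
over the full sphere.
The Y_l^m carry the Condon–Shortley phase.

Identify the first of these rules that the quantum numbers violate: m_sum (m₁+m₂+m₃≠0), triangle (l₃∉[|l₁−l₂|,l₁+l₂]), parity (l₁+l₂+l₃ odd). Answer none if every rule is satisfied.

azimuthal sum: 2 − 1 + 1 = 2  ✗
3 ≤ 5 ≤ 7 (triangle on l)
L = 2 + 5 + 5 = 12 (even)

m_sum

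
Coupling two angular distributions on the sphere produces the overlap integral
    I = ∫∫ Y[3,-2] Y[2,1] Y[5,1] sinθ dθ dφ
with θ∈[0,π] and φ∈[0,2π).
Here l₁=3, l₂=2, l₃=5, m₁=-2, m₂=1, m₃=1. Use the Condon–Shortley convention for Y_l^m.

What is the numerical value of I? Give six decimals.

-0.117387

Rules hold: Σm=0, L=10 even, 1≤5≤5.
N = 7·5·11 = 385
Δ = 0!·6!·4!/11! = 1/2310
Racah Σ t=0..0: t=0:+1/144 = 1/144
⇒ 3j(3 2 5; 0 0 0)² = 10/231, sgn -1
Racah Σ t=0..0: t=0:+1/720 = 1/720
⇒ 3j(3 2 5; -2 1 1)² = 4/385, sgn +1
4πI² = N·(3j₀)²·(3jₘ)² = 40/231
I = -1·√(0.17316/4π) = -0.11738675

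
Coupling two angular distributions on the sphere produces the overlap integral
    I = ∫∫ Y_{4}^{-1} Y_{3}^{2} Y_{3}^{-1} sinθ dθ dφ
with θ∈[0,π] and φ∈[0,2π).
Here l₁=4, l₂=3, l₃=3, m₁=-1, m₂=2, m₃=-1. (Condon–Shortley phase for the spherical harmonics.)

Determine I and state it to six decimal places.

Checks pass: Σm=0; 10 even; l₃=3∈[1,7].
(2·4+1)(2·3+1)(2·3+1) = 441
Δ: 4! 4! 2! / 11! → 1/34650
sum: t=1:−1/72 t=2:+1/16 t=3:−1/72 = 5/144
3j²(4 3 3; 0 0 0) = Δ·Π!·Σ² = 2/77  (sign -1)
sum: t=3:−1/48 t=4:+1/144 = -1/72
3j²(4 3 3; -1 2 -1) = Δ·Π!·Σ² = 16/693  (sign -1)
combine: 4πI² = 441·2/77·16/693 = 32/121
take √, sign +1: I = 0.14506992

0.145070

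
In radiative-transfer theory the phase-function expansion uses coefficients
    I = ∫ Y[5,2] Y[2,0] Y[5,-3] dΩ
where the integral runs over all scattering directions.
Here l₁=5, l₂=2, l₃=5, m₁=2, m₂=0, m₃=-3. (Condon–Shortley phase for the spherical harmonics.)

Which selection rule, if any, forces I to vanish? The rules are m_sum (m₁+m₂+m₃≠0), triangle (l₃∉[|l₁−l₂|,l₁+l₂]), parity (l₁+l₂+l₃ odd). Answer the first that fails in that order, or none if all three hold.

m₁+m₂+m₃ = 2 + 0 − 3 = -1  ✗
triangle: |5−2|=3 ≤ l₃=5 ≤ 5+2=7
parity: l₁+l₂+l₃ = 12 is even

m_sum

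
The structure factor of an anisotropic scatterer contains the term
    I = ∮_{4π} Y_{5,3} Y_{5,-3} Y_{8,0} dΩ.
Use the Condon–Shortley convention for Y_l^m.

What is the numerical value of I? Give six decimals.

m-sum 0 ✓  L=18 even ✓  0≤8≤10 ✓
Π(2lᵢ+1) = 11×11×17 = 2057
triangle coeff Δ(5,5,8) = 1/37413090
Σ_t [0,2]: t=0:+1/1036800 t=1:−1/331776 t=2:+1/1036800 = -1/921600
(3j)²=490/46189 [(5 5 8; 0 0 0)], sign=-1
Σ_t [0,2]: t=0:+1/4147200 t=1:−1/25401600 t=2:+1/3251404800 = 73/361267200
(3j)²=5329/461890 [(5 5 8; 3 -3 0)], sign=+1
⇒ 4πI² = 261121/1037153
I = (-1)√(261121/1037153/(4π)) = -0.14154501

-0.141545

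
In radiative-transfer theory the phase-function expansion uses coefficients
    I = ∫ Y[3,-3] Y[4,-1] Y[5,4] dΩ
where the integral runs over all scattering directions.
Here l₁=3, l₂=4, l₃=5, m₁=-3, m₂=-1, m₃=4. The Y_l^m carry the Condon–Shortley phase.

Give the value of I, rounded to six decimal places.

-0.186208

Rules hold: Σm=0, L=12 even, 1≤5≤7.
N = 7·9·11 = 693
Δ = 2!·4!·6!/13! = 1/180180
Racah Σ t=0..2: t=0:+1/576 t=1:−1/144 t=2:+1/576 = -1/288
⇒ 3j(3 4 5; 0 0 0)² = 20/1001, sgn +1
Racah Σ t=2..2: t=2:+1/5760 = 1/5760
⇒ 3j(3 4 5; -3 -1 4)² = 9/286, sgn -1
4πI² = N·(3j₀)²·(3jₘ)² = 810/1859
I = -1·√(0.435718/4π) = -0.18620781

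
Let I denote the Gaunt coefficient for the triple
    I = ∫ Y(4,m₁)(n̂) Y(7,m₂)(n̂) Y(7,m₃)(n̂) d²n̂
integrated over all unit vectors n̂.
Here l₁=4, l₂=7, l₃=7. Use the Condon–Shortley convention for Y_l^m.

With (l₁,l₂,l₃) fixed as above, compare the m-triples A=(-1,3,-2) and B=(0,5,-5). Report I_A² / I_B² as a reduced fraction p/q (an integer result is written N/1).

625000/755161

Shared (l₁,l₂,l₃)=(4,7,7): N and (l;000)² cancel in I_A²/I_B².
A: Δ = 4!·4!·10!/19! = 1/58198140; Racah Σ t=1..4: t=1:−1/52254720 t=2:+1/1935360 t=3:−1/725760 t=4:+1/2488320 = -5/10450944; ⇒ 3j(4 7 7; -1 3 -2)² = 31250/2909907, sgn +1
B: Δ = 4!·4!·10!/19! = 1/58198140; Racah Σ t=2..4: t=2:+1/58060800 t=3:−1/13063680 t=4:+1/46448640 = -79/2090188800; ⇒ 3j(4 7 7; 0 5 -5)² = 68651/5290740, sgn -1
I_A²/I_B² = (31250/2909907)/(68651/5290740) = 625000/755161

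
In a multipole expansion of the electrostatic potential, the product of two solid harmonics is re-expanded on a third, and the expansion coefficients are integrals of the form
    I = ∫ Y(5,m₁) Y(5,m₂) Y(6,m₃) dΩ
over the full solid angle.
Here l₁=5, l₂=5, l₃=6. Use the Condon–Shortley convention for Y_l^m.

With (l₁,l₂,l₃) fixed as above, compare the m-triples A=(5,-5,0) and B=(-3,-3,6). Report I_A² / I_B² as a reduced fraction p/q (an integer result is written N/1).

75/1232

Shared (l₁,l₂,l₃)=(5,5,6): N and (l;000)² cancel in I_A²/I_B².
A: Δ = 4!·6!·6!/17! = 1/28588560; Racah Σ t=0..0: t=0:+1/12441600 = 1/12441600; ⇒ 3j(5 5 6; 5 -5 0)² = 15/9724, sgn +1
B: Δ = 4!·6!·6!/17! = 1/28588560; Racah Σ t=2..2: t=2:+1/2073600 = 1/2073600; ⇒ 3j(5 5 6; -3 -3 6)² = 28/1105, sgn +1
I_A²/I_B² = (15/9724)/(28/1105) = 75/1232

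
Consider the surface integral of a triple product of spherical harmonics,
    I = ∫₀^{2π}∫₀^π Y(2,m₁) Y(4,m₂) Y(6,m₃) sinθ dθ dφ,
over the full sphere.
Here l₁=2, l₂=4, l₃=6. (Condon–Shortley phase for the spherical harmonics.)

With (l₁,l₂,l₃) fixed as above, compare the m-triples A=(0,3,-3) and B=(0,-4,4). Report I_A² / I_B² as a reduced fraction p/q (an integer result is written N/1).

l's match ⇒ only the (l;m) 3-j factors differ between A and B.
A: triangle coeff Δ(2,4,6) = 1/6435; Σ_t [0,0]: t=0:+1/20160 = 1/20160; (3j)²=12/715 [(2 4 6; 0 3 -3)], sign=-1
B: triangle coeff Δ(2,4,6) = 1/6435; Σ_t [0,0]: t=0:+1/161280 = 1/161280; (3j)²=1/143 [(2 4 6; 0 -4 4)], sign=+1
I_A²/I_B² = (12/715)/(1/143) = 12/5

12/5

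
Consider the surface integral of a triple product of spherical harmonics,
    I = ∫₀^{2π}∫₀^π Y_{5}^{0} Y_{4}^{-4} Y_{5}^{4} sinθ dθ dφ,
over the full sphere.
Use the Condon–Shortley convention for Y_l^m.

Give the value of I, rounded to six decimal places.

Checks pass: Σm=0; 14 even; l₃=5∈[1,9].
(2·5+1)(2·4+1)(2·5+1) = 1089
Δ: 4! 6! 4! / 15! → 1/3153150
sum: t=0:+1/69120 t=1:−1/1728 t=2:+1/576 t=3:−1/1728 t=4:+1/69120 = 7/11520
3j²(5 4 5; 0 0 0) = Δ·Π!·Σ² = 2/143  (sign -1)
sum: t=0:+1/69120 = 1/69120
3j²(5 4 5; 0 -4 4) = Δ·Π!·Σ² = 2/143  (sign -1)
combine: 4πI² = 1089·2/143·2/143 = 36/169
take √, sign +1: I = 0.13019760

0.130198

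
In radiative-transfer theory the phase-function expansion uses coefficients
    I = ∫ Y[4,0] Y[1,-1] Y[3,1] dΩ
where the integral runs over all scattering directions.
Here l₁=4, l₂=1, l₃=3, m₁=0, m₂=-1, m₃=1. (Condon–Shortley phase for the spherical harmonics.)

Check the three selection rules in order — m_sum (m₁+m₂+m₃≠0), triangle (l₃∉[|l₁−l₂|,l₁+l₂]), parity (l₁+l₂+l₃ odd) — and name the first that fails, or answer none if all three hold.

none

m₁+m₂+m₃ = 0 − 1 + 1 = 0  ✓
triangle: |4−1|=3 ≤ l₃=3 ≤ 4+1=5  ✓
parity: l₁+l₂+l₃ = 8 is even  ✓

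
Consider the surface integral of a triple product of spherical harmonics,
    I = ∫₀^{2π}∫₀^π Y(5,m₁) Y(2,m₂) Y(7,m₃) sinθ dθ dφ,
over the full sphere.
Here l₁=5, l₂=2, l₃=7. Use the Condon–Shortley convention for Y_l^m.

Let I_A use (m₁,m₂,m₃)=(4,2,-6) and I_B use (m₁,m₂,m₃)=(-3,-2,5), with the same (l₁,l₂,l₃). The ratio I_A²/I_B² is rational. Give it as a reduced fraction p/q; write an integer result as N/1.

Shared (l₁,l₂,l₃)=(5,2,7): N and (l;000)² cancel in I_A²/I_B².
A: Δ = 0!·10!·4!/15! = 1/15015; Racah Σ t=0..0: t=0:+1/8709120 = 1/8709120; ⇒ 3j(5 2 7; 4 2 -6)² = 1/21, sgn -1
B: Δ = 0!·10!·4!/15! = 1/15015; Racah Σ t=0..0: t=0:+1/1935360 = 1/1935360; ⇒ 3j(5 2 7; -3 -2 5)² = 3/91, sgn +1
I_A²/I_B² = (1/21)/(3/91) = 13/9

13/9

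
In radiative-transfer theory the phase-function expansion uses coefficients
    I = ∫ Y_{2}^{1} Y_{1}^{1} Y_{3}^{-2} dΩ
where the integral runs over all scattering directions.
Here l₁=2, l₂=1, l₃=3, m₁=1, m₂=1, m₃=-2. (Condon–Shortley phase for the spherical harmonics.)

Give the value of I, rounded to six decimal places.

Checks pass: Σm=0; 6 even; l₃=3∈[1,3].
(2·2+1)(2·1+1)(2·3+1) = 105
Δ: 0! 4! 2! / 7! → 1/105
sum: t=0:+1/4 = 1/4
3j²(2 1 3; 0 0 0) = Δ·Π!·Σ² = 3/35  (sign -1)
sum: t=0:+1/12 = 1/12
3j²(2 1 3; 1 1 -2) = Δ·Π!·Σ² = 2/21  (sign -1)
combine: 4πI² = 105·3/35·2/21 = 6/7
take √, sign +1: I = 0.26116903

0.261169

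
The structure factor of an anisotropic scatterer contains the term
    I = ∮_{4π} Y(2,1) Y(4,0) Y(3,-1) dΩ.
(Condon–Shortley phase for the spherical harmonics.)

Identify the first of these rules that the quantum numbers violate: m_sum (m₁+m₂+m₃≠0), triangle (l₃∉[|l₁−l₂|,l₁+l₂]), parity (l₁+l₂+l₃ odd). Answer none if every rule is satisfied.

parity

azimuthal sum: 1 + 0 − 1 = 0  ✓
2 ≤ 3 ≤ 6 (triangle on l)  ✓
L = 2 + 4 + 3 = 9 (odd)  ✗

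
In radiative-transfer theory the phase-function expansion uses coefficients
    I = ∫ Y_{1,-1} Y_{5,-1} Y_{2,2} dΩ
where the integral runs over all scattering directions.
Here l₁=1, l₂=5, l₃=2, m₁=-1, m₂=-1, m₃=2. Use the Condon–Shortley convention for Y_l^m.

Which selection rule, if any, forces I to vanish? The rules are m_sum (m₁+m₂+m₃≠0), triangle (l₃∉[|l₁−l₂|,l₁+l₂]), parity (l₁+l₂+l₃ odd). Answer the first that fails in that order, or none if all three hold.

triangle

azimuthal sum: -1 − 1 + 2 = 0  ✓
4 ≤ 2 ≤ 6 (triangle on l)  ✗
L = 1 + 5 + 2 = 8 (even)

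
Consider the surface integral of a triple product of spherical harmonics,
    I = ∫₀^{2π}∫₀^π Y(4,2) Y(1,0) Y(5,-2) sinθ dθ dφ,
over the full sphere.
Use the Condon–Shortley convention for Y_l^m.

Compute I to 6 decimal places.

Rules hold: Σm=0, L=10 even, 3≤5≤5.
N = 9·3·11 = 297
Δ = 0!·8!·2!/11! = 1/495
Racah Σ t=0..0: t=0:+1/576 = 1/576
⇒ 3j(4 1 5; 0 0 0)² = 5/99, sgn -1
Racah Σ t=0..0: t=0:+1/1440 = 1/1440
⇒ 3j(4 1 5; 2 0 -2)² = 7/165, sgn -1
4πI² = N·(3j₀)²·(3jₘ)² = 7/11
I = +1·√(0.636364/4π) = 0.22503380

0.225034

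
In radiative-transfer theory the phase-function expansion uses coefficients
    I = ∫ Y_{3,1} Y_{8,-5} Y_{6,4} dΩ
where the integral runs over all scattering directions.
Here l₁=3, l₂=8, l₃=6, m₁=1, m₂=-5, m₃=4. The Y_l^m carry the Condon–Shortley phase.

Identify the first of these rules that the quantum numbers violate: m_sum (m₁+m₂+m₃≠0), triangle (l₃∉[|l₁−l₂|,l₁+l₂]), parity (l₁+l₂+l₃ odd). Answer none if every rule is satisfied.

parity

Σmᵢ = 0  ✓
l₃∈[|l₁−l₂|,l₁+l₂]=[5,11], have l₃=6  ✓
Σlᵢ = 17 ⇒ odd  ✗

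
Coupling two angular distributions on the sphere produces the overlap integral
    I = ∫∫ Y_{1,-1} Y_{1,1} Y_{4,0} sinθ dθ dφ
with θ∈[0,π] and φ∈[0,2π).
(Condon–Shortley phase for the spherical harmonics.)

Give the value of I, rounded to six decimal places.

0.000000

l₃=4 ∉ [0,2] — triangle fails ⇒ I = 0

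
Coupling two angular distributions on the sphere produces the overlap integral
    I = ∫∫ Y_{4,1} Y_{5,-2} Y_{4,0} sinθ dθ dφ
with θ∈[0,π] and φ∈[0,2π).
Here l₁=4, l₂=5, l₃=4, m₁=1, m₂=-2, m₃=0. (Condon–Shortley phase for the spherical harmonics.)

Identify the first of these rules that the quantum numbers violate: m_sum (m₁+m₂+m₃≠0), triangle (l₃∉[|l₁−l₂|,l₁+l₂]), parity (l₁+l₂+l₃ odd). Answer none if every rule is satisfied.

m_sum

azimuthal sum: 1 − 2 + 0 = -1  ✗
1 ≤ 4 ≤ 9 (triangle on l)
L = 4 + 5 + 4 = 13 (odd)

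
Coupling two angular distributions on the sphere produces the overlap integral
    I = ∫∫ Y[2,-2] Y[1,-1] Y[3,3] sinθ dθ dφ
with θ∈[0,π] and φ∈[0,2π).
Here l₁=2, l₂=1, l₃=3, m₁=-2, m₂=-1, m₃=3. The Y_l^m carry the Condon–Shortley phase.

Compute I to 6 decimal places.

-0.319865

Checks pass: Σm=0; 6 even; l₃=3∈[1,3].
(2·2+1)(2·1+1)(2·3+1) = 105
Δ: 0! 4! 2! / 7! → 1/105
sum: t=0:+1/4 = 1/4
3j²(2 1 3; 0 0 0) = Δ·Π!·Σ² = 3/35  (sign -1)
sum: t=0:+1/48 = 1/48
3j²(2 1 3; -2 -1 3) = Δ·Π!·Σ² = 1/7  (sign +1)
combine: 4πI² = 105·3/35·1/7 = 9/7
take √, sign -1: I = -0.31986543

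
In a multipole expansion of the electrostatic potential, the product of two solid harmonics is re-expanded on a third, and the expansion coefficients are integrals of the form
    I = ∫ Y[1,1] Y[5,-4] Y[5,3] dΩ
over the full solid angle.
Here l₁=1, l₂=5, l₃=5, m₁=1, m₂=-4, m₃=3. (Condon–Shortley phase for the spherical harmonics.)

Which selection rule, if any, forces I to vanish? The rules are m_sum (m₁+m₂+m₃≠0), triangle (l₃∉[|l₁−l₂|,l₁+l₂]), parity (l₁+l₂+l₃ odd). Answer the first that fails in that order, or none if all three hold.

m₁+m₂+m₃ = 1 − 4 + 3 = 0  ✓
triangle: |1−5|=4 ≤ l₃=5 ≤ 1+5=6  ✓
parity: l₁+l₂+l₃ = 11 is odd  ✗

parity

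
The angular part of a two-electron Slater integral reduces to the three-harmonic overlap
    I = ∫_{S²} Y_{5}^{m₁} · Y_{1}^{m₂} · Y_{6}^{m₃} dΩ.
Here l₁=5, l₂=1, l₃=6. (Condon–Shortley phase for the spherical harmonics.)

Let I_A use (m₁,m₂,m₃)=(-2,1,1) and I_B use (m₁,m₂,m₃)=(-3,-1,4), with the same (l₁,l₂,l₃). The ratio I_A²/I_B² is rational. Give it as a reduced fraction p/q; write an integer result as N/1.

2/9

l's match ⇒ only the (l;m) 3-j factors differ between A and B.
A: triangle coeff Δ(5,1,6) = 1/858; Σ_t [0,0]: t=0:+1/60480 = 1/60480; (3j)²=5/429 [(5 1 6; -2 1 1)], sign=-1
B: triangle coeff Δ(5,1,6) = 1/858; Σ_t [0,0]: t=0:+1/161280 = 1/161280; (3j)²=15/286 [(5 1 6; -3 -1 4)], sign=+1
I_A²/I_B² = (5/429)/(15/286) = 2/9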